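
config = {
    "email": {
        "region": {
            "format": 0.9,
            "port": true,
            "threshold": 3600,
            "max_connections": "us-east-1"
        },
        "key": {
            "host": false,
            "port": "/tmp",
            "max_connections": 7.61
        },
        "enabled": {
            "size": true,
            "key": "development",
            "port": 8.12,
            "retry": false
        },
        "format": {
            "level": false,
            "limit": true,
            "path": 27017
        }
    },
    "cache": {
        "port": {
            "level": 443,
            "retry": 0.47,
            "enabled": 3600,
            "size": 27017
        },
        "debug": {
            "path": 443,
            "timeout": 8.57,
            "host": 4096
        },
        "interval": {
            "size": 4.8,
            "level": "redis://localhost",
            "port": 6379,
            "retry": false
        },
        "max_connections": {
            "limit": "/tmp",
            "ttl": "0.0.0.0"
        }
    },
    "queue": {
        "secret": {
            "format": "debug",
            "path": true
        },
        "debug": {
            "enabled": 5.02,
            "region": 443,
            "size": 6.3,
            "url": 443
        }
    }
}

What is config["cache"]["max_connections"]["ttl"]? "0.0.0.0"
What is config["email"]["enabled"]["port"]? 8.12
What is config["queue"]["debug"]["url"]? 443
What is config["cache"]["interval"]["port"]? 6379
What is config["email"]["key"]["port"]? "/tmp"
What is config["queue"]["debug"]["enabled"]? 5.02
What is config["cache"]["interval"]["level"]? "redis://localhost"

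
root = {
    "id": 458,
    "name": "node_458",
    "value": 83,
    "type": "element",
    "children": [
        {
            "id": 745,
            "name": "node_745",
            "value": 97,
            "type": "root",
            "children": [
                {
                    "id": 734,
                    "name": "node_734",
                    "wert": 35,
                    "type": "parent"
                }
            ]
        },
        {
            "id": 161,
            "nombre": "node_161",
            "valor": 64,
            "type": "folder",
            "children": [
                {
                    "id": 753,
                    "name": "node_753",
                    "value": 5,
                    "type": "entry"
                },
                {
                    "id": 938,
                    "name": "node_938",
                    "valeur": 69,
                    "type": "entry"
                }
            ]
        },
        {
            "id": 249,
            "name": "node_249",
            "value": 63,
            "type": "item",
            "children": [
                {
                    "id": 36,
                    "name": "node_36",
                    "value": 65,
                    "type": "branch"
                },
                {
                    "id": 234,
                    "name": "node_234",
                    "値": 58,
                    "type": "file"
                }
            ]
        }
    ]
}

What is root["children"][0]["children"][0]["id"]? 734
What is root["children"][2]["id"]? 249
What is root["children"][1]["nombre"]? "node_161"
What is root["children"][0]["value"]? 97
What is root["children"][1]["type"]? "folder"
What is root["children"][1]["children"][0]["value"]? 5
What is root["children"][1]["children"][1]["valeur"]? 69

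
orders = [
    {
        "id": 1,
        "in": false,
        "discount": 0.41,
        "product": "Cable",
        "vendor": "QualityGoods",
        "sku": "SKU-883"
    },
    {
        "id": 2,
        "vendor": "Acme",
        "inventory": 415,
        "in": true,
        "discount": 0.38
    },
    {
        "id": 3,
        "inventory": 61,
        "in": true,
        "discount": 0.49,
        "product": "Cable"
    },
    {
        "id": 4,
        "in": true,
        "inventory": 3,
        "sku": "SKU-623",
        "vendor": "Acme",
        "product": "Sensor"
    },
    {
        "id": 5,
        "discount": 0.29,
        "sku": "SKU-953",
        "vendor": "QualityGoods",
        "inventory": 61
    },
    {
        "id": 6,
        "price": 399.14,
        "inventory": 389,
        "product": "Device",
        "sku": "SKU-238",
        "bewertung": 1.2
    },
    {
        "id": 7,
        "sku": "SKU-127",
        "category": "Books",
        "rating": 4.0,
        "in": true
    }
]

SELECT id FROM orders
[1, 2, 3, 4, 5, 6, 7]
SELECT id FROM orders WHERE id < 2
[1]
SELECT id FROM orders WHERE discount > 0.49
[]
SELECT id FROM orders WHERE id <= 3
[1, 2, 3]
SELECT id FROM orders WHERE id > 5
[6, 7]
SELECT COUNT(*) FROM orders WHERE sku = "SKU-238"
1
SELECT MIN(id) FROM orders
1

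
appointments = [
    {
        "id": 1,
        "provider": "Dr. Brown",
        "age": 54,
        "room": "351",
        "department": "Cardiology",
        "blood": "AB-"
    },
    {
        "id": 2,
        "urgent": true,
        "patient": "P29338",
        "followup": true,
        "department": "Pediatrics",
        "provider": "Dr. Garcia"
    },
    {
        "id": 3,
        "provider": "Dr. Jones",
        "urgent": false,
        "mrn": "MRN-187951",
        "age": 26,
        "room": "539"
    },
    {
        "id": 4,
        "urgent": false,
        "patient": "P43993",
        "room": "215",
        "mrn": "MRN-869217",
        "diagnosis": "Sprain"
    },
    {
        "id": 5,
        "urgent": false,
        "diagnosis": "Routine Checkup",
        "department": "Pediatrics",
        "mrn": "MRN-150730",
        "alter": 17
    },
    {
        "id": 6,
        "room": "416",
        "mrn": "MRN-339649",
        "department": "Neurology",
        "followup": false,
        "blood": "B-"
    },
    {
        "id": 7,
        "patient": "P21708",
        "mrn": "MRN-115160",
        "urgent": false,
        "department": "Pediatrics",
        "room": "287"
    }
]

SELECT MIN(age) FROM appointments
26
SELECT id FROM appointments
[1, 2, 3, 4, 5, 6, 7]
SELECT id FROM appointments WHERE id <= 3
[1, 2, 3]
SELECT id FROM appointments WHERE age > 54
[]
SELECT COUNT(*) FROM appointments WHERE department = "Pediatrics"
3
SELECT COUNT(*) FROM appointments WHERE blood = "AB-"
1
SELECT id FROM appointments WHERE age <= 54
[1, 3]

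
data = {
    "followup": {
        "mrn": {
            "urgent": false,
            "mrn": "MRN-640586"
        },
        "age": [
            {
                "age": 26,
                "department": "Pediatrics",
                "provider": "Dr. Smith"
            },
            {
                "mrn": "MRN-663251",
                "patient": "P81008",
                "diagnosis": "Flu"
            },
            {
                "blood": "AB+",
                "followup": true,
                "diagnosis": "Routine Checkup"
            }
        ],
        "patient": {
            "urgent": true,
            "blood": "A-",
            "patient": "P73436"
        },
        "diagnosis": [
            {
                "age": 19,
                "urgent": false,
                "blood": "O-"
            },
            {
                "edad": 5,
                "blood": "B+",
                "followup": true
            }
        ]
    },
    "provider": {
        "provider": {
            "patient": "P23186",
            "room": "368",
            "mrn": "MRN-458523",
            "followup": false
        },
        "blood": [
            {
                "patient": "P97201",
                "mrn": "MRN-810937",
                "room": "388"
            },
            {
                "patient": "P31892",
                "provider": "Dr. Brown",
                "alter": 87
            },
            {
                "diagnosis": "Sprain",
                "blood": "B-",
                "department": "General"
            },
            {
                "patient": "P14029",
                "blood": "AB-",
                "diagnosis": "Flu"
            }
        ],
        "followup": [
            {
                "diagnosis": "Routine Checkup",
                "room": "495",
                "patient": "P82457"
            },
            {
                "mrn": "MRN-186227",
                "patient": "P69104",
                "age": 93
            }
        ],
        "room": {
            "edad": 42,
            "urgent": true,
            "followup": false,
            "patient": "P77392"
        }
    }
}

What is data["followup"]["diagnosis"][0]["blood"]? "O-"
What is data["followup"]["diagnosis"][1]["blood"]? "B+"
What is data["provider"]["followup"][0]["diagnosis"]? "Routine Checkup"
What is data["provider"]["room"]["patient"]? "P77392"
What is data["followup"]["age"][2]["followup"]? True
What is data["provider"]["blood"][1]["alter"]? 87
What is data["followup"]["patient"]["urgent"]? True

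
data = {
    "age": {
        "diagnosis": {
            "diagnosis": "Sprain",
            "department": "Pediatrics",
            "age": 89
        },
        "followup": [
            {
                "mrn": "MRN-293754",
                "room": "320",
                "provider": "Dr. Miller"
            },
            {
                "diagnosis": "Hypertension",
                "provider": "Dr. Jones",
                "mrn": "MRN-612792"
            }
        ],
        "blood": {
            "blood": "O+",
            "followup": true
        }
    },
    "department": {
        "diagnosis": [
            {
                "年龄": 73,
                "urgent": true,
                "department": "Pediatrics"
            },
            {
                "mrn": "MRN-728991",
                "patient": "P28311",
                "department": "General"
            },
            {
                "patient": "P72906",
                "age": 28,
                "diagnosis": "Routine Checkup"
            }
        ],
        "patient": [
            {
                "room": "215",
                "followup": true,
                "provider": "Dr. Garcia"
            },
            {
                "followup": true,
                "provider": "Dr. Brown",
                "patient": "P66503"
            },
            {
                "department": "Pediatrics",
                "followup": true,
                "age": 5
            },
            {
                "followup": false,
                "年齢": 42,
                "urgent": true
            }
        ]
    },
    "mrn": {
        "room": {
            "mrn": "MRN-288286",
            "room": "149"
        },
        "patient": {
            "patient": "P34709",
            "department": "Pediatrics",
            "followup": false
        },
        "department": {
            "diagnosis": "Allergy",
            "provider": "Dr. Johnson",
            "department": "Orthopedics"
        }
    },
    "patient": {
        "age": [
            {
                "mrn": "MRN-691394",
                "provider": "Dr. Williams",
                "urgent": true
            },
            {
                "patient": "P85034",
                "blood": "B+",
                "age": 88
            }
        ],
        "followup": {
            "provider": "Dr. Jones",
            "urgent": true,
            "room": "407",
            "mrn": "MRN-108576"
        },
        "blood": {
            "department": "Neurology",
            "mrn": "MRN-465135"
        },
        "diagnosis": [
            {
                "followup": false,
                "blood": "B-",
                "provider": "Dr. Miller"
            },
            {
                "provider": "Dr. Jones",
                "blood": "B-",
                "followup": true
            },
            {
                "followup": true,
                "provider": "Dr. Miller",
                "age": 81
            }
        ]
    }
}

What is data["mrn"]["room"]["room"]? "149"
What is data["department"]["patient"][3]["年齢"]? 42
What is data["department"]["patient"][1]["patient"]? "P66503"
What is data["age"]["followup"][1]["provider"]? "Dr. Jones"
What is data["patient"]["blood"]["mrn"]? "MRN-465135"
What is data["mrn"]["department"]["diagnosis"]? "Allergy"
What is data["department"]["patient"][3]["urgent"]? True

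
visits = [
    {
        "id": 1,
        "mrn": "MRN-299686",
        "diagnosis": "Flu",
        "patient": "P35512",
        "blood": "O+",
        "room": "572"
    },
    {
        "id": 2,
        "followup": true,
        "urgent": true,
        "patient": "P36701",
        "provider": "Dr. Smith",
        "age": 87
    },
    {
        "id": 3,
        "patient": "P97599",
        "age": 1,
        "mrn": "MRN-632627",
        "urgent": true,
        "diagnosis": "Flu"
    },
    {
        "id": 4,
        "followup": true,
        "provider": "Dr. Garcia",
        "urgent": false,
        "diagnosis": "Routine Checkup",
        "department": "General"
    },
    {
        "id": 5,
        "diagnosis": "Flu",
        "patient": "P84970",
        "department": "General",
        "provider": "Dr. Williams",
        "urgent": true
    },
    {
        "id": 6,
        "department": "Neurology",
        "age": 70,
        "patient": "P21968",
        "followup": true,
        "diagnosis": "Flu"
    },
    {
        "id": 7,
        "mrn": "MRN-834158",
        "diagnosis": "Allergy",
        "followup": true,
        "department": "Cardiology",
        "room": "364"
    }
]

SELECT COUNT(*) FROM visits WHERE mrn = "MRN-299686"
1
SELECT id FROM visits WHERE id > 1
[2, 3, 4, 5, 6, 7]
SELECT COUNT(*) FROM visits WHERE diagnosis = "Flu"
4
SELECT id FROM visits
[1, 2, 3, 4, 5, 6, 7]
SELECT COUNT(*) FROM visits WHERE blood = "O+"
1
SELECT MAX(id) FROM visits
7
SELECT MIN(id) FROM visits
1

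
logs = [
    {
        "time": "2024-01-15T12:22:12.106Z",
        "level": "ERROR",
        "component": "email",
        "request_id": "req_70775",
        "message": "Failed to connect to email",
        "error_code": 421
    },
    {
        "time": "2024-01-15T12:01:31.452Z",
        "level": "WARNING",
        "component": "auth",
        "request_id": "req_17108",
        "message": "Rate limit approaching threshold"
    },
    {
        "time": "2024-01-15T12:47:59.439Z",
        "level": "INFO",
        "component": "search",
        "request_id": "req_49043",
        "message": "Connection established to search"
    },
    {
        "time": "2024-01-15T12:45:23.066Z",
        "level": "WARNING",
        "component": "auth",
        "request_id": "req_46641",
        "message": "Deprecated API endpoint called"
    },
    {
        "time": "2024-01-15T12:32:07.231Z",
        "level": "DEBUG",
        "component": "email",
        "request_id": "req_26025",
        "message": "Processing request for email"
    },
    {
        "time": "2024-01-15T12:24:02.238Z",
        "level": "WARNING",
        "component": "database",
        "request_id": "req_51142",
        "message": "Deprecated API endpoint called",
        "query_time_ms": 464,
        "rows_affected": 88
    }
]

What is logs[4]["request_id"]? "req_26025"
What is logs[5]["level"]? "WARNING"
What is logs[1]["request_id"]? "req_17108"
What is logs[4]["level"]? "DEBUG"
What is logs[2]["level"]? "INFO"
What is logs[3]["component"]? "auth"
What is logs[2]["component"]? "search"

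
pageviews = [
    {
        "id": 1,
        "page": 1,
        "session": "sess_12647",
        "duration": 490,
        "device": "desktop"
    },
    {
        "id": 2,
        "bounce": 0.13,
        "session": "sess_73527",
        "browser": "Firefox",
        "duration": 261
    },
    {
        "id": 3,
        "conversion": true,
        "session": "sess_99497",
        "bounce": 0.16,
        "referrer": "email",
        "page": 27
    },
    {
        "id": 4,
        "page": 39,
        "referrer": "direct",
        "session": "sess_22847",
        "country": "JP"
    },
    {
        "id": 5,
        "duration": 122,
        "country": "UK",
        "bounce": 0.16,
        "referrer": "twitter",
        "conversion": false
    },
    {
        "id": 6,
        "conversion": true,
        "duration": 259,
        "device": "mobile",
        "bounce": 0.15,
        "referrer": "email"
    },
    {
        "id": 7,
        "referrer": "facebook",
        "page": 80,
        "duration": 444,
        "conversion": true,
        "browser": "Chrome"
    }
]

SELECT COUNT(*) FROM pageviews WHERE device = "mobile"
1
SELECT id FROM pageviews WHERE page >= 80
[7]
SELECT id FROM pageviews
[1, 2, 3, 4, 5, 6, 7]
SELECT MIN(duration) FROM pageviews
122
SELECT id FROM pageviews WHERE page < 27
[1]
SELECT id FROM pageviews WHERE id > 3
[4, 5, 6, 7]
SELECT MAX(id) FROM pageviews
7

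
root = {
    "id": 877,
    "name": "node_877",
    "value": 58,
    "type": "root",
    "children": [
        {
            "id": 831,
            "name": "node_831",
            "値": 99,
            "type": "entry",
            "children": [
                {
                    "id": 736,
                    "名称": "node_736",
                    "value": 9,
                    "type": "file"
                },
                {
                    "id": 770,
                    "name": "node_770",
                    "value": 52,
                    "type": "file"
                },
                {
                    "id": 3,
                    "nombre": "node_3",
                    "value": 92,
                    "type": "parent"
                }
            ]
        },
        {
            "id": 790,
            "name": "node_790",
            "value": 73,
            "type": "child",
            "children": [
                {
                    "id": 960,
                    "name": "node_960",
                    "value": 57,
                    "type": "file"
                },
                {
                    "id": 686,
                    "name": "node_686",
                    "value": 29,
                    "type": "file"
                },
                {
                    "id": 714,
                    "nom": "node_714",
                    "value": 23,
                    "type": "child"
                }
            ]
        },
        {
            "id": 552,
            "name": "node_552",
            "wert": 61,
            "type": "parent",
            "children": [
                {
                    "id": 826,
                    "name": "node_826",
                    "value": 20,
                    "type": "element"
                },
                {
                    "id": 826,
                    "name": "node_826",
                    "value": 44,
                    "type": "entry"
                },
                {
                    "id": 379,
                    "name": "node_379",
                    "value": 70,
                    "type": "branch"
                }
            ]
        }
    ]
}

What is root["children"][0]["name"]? "node_831"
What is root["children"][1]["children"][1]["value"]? 29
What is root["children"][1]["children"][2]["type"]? "child"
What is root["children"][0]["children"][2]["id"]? 3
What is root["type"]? "root"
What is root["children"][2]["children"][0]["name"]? "node_826"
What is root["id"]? 877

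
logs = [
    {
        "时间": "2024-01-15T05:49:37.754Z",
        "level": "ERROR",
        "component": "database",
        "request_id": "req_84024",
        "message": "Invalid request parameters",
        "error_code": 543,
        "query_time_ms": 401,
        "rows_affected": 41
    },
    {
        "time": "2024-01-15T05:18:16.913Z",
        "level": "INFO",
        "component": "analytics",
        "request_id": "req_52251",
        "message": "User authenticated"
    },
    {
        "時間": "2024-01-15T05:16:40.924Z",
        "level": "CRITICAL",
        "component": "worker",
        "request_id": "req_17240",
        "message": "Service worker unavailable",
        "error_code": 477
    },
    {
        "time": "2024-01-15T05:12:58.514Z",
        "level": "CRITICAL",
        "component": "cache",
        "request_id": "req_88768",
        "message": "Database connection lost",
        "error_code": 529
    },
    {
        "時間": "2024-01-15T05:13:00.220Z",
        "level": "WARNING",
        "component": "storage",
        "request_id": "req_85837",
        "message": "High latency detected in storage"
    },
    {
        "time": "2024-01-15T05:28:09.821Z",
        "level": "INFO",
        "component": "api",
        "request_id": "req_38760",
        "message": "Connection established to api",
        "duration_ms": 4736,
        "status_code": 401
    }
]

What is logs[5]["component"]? "api"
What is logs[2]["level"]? "CRITICAL"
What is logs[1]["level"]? "INFO"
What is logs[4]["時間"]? "2024-01-15T05:13:00.220Z"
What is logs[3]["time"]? "2024-01-15T05:12:58.514Z"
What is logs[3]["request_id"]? "req_88768"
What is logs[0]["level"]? "ERROR"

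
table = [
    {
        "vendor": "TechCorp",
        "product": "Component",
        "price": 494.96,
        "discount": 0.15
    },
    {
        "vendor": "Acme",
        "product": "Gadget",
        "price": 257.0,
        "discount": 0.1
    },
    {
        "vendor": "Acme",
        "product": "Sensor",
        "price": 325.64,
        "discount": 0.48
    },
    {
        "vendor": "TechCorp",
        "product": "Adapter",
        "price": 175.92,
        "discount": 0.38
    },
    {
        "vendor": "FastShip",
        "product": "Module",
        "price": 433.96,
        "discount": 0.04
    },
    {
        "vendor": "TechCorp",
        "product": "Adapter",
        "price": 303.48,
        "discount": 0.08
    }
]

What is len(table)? 6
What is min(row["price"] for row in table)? 175.92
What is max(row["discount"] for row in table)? 0.48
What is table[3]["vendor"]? "TechCorp"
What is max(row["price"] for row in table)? 494.96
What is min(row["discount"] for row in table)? 0.04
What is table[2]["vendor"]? "Acme"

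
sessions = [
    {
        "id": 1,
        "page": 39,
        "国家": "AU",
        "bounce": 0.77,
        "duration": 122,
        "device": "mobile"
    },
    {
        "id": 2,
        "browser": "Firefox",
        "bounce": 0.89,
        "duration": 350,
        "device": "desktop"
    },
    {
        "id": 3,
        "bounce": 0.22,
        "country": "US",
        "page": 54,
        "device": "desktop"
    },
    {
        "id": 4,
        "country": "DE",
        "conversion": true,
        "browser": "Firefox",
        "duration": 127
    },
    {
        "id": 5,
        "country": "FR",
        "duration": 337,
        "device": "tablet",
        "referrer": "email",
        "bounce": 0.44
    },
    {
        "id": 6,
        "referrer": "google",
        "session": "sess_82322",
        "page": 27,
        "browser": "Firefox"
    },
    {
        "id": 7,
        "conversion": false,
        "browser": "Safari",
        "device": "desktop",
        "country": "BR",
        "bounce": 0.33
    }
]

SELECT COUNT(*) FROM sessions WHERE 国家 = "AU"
1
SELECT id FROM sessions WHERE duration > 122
[2, 4, 5]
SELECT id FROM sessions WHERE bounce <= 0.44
[3, 5, 7]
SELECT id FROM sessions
[1, 2, 3, 4, 5, 6, 7]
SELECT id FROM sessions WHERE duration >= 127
[2, 4, 5]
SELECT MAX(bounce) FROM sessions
0.89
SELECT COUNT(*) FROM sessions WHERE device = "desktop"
3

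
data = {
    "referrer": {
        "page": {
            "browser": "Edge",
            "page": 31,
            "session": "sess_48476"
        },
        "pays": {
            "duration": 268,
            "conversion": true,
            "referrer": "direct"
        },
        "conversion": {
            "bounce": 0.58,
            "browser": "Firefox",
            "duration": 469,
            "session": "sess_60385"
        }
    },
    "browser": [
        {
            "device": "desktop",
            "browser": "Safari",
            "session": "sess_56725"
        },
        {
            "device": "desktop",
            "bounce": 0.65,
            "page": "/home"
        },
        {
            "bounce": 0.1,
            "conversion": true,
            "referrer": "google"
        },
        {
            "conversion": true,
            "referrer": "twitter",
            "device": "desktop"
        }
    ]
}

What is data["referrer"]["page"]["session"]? "sess_48476"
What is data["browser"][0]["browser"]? "Safari"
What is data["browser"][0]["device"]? "desktop"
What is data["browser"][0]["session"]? "sess_56725"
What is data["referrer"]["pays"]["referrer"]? "direct"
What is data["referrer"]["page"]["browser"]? "Edge"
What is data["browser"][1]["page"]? "/home"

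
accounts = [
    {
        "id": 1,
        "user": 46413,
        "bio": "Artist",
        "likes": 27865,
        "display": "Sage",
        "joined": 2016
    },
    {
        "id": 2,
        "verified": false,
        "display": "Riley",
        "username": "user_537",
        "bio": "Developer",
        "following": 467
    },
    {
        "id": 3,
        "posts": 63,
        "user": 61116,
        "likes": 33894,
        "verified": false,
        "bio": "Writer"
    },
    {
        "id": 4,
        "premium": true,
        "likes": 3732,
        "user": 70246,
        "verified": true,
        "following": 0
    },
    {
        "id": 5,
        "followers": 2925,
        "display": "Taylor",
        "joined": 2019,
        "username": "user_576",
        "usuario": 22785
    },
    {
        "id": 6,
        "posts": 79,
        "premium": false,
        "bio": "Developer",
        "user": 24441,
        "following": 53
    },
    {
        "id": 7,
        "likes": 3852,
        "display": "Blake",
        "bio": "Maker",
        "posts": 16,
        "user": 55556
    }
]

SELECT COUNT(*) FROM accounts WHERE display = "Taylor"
1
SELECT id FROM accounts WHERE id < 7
[1, 2, 3, 4, 5, 6]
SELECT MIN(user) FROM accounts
24441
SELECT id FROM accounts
[1, 2, 3, 4, 5, 6, 7]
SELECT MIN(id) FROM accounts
1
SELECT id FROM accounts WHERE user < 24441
[]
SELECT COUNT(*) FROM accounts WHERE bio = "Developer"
2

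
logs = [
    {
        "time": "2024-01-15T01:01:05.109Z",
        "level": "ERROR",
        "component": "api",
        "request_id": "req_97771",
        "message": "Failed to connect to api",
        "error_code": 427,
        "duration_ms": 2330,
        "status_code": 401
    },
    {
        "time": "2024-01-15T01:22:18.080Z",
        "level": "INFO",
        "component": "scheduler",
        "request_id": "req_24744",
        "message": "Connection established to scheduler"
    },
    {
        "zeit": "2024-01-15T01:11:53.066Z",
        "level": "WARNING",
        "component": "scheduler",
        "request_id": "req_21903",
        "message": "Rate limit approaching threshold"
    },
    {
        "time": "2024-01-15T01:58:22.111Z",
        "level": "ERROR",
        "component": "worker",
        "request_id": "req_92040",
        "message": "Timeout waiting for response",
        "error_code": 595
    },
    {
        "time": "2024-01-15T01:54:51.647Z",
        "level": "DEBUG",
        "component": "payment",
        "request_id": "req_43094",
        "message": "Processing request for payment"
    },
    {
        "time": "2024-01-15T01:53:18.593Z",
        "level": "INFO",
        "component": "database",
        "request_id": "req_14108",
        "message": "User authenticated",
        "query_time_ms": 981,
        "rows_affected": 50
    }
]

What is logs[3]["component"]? "worker"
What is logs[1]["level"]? "INFO"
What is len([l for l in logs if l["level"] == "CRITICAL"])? 0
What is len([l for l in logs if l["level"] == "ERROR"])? 2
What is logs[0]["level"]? "ERROR"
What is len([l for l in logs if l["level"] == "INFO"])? 2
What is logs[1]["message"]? "Connection established to scheduler"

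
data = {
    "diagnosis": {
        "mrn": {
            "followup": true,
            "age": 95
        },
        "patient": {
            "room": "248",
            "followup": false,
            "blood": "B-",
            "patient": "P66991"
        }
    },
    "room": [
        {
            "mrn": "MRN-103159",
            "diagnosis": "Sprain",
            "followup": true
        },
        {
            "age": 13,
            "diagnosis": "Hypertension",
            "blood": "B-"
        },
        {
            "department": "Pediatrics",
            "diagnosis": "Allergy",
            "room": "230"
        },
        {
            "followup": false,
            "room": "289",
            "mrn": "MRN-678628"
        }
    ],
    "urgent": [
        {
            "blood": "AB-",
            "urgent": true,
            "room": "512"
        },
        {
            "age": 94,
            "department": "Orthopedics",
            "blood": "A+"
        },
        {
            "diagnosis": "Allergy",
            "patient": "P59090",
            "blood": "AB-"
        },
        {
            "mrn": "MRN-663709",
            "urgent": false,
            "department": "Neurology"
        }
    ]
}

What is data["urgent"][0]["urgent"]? True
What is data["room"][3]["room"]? "289"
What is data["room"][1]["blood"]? "B-"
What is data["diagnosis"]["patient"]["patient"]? "P66991"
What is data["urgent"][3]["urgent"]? False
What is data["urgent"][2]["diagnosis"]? "Allergy"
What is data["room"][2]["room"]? "230"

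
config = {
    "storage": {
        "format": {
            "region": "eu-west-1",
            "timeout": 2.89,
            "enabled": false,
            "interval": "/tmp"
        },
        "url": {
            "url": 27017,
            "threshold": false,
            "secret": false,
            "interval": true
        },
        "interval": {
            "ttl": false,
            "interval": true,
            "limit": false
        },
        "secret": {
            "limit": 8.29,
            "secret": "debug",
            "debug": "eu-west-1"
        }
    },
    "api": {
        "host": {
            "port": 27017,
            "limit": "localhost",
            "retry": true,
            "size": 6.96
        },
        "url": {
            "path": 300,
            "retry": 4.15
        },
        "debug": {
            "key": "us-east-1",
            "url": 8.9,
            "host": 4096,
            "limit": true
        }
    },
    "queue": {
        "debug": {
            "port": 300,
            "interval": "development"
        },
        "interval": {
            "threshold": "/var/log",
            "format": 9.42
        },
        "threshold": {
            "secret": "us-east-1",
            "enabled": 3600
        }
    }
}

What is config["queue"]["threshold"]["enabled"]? 3600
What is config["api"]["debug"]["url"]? 8.9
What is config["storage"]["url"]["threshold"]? False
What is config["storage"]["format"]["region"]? "eu-west-1"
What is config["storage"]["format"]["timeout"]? 2.89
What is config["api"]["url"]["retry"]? 4.15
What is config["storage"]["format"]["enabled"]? False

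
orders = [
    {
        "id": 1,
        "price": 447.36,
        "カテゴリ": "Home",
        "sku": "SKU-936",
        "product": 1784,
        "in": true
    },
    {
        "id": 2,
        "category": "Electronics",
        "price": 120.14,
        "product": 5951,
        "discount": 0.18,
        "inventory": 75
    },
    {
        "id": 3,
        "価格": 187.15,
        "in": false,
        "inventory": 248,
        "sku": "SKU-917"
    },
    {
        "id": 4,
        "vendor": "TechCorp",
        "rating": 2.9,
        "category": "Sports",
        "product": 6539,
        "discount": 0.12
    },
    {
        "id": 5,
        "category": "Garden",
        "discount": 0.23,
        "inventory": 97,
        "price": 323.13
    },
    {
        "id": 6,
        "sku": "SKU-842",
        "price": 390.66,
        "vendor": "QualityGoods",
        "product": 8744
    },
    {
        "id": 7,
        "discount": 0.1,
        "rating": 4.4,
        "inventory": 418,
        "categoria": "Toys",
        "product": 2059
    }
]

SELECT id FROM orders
[1, 2, 3, 4, 5, 6, 7]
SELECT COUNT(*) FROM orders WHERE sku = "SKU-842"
1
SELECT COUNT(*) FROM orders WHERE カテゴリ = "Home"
1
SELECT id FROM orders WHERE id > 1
[2, 3, 4, 5, 6, 7]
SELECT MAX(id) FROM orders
7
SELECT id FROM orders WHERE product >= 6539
[4, 6]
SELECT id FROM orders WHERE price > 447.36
[]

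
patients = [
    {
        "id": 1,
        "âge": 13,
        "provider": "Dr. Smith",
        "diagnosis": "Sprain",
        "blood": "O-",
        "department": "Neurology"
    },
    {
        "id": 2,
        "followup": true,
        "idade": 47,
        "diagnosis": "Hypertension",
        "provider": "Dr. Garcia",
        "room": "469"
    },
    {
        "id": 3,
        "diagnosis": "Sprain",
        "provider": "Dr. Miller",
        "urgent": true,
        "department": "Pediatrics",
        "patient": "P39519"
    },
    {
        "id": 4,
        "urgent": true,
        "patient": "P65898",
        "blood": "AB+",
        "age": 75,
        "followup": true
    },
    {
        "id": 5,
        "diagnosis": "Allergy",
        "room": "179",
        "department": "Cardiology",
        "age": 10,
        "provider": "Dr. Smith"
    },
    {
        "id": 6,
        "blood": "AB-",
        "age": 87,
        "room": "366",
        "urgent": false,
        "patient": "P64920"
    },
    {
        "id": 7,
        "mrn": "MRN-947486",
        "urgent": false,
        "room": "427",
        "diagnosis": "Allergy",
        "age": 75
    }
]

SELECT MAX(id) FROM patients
7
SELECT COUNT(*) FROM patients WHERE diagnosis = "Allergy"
2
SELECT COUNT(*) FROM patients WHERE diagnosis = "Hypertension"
1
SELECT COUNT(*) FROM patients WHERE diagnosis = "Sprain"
2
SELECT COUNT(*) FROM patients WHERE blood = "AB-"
1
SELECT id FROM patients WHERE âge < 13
[]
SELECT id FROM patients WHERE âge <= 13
[1]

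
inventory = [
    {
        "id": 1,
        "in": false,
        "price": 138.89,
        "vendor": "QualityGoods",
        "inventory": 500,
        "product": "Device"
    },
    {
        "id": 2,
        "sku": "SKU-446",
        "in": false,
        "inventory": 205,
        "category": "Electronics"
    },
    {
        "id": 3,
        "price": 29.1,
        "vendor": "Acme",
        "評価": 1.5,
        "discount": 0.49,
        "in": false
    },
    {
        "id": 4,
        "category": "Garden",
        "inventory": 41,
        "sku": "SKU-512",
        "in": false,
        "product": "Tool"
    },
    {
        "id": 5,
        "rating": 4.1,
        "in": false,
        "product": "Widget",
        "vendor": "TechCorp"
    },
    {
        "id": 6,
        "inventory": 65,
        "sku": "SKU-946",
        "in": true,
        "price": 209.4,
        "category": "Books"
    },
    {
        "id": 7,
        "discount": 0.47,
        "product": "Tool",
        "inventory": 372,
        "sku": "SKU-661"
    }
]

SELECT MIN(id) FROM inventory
1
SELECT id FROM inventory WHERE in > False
[6]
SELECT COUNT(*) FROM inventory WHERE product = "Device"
1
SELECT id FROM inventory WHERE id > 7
[]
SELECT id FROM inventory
[1, 2, 3, 4, 5, 6, 7]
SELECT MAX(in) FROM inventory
True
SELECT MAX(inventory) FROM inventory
500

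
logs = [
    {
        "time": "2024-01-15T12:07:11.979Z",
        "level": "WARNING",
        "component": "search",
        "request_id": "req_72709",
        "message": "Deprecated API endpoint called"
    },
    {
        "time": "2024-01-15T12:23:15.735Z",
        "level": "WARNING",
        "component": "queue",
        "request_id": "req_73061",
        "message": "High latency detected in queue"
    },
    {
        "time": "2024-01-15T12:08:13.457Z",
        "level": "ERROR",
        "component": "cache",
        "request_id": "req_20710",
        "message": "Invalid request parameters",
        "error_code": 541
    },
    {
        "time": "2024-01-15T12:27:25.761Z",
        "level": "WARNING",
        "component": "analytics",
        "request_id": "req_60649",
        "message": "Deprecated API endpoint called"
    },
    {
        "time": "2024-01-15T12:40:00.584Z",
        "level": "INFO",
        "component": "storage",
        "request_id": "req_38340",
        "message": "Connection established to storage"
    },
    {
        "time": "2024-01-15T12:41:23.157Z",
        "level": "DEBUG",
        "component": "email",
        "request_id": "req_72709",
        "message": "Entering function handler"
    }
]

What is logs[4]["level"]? "INFO"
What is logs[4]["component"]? "storage"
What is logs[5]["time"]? "2024-01-15T12:41:23.157Z"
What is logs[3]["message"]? "Deprecated API endpoint called"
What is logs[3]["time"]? "2024-01-15T12:27:25.761Z"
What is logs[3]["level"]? "WARNING"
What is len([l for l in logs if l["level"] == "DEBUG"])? 1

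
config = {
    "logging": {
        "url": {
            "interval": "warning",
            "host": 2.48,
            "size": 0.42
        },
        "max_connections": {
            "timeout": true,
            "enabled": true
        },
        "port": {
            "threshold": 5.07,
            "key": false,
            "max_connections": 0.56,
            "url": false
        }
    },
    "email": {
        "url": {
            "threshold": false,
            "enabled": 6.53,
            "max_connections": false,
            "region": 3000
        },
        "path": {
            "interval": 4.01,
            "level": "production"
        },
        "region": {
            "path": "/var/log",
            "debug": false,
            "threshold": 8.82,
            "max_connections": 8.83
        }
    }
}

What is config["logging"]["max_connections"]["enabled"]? True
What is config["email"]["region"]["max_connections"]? 8.83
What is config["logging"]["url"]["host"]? 2.48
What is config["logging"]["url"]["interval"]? "warning"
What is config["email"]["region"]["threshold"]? 8.82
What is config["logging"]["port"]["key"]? False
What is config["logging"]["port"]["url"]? False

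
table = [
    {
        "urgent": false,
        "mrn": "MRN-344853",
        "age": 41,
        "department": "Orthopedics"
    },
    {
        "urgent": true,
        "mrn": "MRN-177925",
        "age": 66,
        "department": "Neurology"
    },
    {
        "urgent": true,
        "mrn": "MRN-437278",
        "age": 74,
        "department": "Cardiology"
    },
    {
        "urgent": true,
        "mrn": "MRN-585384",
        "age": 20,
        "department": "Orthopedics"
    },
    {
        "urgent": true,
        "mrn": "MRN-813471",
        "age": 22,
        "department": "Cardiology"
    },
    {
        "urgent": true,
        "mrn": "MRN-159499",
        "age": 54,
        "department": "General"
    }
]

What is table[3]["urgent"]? True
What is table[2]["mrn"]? "MRN-437278"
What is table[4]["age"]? 22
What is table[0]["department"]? "Orthopedics"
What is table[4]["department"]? "Cardiology"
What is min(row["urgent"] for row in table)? False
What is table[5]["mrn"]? "MRN-159499"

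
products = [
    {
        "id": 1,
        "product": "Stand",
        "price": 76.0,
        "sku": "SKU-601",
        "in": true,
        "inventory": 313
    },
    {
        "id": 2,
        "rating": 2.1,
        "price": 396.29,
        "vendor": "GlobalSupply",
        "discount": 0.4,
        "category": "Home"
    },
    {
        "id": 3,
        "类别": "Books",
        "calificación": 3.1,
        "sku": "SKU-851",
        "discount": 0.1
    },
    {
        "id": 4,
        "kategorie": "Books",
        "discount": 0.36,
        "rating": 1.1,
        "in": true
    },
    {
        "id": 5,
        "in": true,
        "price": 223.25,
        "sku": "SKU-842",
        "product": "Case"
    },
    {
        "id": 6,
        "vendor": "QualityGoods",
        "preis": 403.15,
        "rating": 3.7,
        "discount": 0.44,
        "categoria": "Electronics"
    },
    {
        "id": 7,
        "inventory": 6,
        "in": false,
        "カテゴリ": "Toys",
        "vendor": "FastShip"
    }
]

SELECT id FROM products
[1, 2, 3, 4, 5, 6, 7]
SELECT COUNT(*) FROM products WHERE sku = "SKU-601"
1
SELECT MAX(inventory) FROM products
313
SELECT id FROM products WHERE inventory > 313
[]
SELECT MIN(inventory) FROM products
6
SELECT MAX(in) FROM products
True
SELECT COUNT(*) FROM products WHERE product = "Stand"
1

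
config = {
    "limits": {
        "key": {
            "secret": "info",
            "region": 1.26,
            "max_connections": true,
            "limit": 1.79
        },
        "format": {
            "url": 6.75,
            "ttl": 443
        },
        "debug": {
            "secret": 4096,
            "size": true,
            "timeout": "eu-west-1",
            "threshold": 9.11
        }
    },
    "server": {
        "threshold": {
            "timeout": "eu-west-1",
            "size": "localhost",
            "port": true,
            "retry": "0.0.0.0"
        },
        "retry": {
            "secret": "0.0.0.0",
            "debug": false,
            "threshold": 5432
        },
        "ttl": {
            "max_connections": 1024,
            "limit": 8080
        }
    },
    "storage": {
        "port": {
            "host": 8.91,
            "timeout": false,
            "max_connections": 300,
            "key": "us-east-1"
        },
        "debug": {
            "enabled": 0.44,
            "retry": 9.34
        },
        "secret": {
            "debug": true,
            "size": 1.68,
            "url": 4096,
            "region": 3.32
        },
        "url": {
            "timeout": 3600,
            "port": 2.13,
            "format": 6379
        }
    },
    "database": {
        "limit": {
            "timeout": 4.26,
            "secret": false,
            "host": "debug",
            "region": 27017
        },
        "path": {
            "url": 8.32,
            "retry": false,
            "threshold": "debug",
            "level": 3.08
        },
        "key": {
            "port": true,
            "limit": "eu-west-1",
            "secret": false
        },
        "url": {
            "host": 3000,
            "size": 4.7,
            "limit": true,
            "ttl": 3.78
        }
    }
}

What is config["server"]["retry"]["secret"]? "0.0.0.0"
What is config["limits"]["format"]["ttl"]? 443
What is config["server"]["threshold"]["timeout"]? "eu-west-1"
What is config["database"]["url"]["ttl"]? 3.78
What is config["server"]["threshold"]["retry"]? "0.0.0.0"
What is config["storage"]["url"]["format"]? 6379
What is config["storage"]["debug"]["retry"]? 9.34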